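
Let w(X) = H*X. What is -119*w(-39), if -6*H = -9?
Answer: 13923/2 ≈ 6961.5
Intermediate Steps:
H = 3/2 (H = -1/6*(-9) = 3/2 ≈ 1.5000)
w(X) = 3*X/2
-119*w(-39) = -357*(-39)/2 = -119*(-117/2) = 13923/2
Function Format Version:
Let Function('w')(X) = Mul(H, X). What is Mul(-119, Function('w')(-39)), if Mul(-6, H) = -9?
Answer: Rational(13923, 2) ≈ 6961.5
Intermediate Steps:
H = Rational(3, 2) (H = Mul(Rational(-1, 6), -9) = Rational(3, 2) ≈ 1.5000)
Function('w')(X) = Mul(Rational(3, 2), X)
Mul(-119, Function('w')(-39)) = Mul(-119, Mul(Rational(3, 2), -39)) = Mul(-119, Rational(-117, 2)) = Rational(13923, 2)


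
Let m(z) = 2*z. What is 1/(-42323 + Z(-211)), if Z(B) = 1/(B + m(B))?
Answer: -633/26790460 ≈ -2.3628e-5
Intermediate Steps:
Z(B) = 1/(3*B) (Z(B) = 1/(B + 2*B) = 1/(3*B))
1/(-42323 + Z(-211)) = 1/(-42323 + (1/3)/(-211)) = 1/(-42323 + (1/3)*(-1/211)) = 1/(-42323 - 1/633) = 1/(-26790460/633) = -633/26790460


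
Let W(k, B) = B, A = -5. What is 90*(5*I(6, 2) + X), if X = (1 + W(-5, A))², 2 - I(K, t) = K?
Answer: -360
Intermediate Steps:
I(K, t) = 2 - K
X = 16 (X = (1 - 5)² = (-4)² = 16)
90*(5*I(6, 2) + X) = 90*(5*(2 - 1*6) + 16) = 90*(5*(2 - 6) + 16) = 90*(5*(-4) + 16) = 90*(-20 + 16) = 90*(-4) = -360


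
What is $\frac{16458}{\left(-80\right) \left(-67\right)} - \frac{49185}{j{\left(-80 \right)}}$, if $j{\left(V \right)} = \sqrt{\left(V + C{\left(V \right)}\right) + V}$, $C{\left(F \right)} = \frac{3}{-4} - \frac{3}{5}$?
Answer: $\frac{8229}{2680} + \frac{98370 i \sqrt{16135}}{3227} \approx 3.0705 + 3872.1 i$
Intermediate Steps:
$C{\left(F \right)} = - \frac{27}{20}$ ($C{\left(F \right)} = 3 \left(- \frac{1}{4}\right) - \frac{3}{5} = - \frac{3}{4} - \frac{3}{5} = - \frac{27}{20}$)
$j{\left(V \right)} = \sqrt{- \frac{27}{20} + 2 V}$ ($j{\left(V \right)} = \sqrt{\left(V - \frac{27}{20}\right) + V} = \sqrt{\left(- \frac{27}{20} + V\right) + V} = \sqrt{- \frac{27}{20} + 2 V}$)
$\frac{16458}{\left(-80\right) \left(-67\right)} - \frac{49185}{j{\left(-80 \right)}} = \frac{16458}{\left(-80\right) \left(-67\right)} - \frac{49185}{\frac{1}{10} \sqrt{-135 + 200 \left(-80\right)}} = \frac{16458}{5360} - \frac{49185}{\frac{1}{10} \sqrt{-135 - 16000}} = 16458 \cdot \frac{1}{5360} - \frac{49185}{\frac{1}{10} \sqrt{-16135}} = \frac{8229}{2680} - \frac{49185}{\frac{1}{10} i \sqrt{16135}} = \frac{8229}{2680} - 49185 \left(- \frac{2 i \sqrt{16135}}{3227}\right) = \frac{8229}{2680} + \frac{98370 i \sqrt{16135}}{3227}$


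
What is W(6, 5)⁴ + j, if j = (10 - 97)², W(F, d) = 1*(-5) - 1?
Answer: 8865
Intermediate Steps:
W(F, d) = -6 (W(F, d) = -5 - 1 = -6)
j = 7569 (j = (-87)² = 7569)
W(6, 5)⁴ + j = (-6)⁴ + 7569 = 1296 + 7569 = 8865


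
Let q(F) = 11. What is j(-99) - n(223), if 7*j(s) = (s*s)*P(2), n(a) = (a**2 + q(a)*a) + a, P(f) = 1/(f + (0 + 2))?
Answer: -1457539/28 ≈ -52055.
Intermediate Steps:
P(f) = 1/(2 + f) (P(f) = 1/(f + 2) = 1/(2 + f))
n(a) = a**2 + 12*a (n(a) = (a**2 + 11*a) + a = a**2 + 12*a)
j(s) = s**2/28 (j(s) = ((s*s)/(2 + 2))/7 = (s**2/4)/7 = s**2/28)
j(-99) - n(223) = (1/28)*(-99)**2 - 223*(12 + 223) = (1/28)*9801 - 223*235 = 9801/28 - 1*52405 = 9801/28 - 52405 = -1457539/28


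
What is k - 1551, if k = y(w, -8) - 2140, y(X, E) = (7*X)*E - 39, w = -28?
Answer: -2162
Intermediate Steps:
y(X, E) = -39 + 7*E*X (y(X, E) = 7*E*X - 39 = -39 + 7*E*X)
k = -611 (k = (-39 + 7*(-8)*(-28)) - 2140 = (-39 + 1568) - 2140 = 1529 - 2140 = -611)
k - 1551 = -611 - 1551 = -2162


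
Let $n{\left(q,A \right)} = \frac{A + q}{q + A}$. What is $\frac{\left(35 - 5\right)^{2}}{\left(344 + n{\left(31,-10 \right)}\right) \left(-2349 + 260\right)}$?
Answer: $- \frac{60}{48047} \approx -0.0012488$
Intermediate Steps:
$n{\left(q,A \right)} = 1$ ($n{\left(q,A \right)} = \frac{A + q}{A + q} = 1$)
$\frac{\left(35 - 5\right)^{2}}{\left(344 + n{\left(31,-10 \right)}\right) \left(-2349 + 260\right)} = \frac{\left(35 - 5\right)^{2}}{\left(344 + 1\right) \left(-2349 + 260\right)} = \frac{30^{2}}{345 \left(-2089\right)} = \frac{900}{-720705} = 900 \left(- \frac{1}{720705}\right) = - \frac{60}{48047}$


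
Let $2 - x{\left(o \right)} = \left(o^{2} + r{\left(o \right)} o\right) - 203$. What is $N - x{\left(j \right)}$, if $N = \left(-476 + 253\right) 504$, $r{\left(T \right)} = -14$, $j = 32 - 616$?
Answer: $236635$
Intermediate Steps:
$j = -584$ ($j = 32 - 616 = -584$)
$x{\left(o \right)} = 205 - o^{2} + 14 o$ ($x{\left(o \right)} = 2 - \left(\left(o^{2} - 14 o\right) - 203\right) = 2 - \left(-203 + o^{2} - 14 o\right) = 2 + \left(203 - o^{2} + 14 o\right) = 205 - o^{2} + 14 o$)
$N = -112392$ ($N = \left(-223\right) 504 = -112392$)
$N - x{\left(j \right)} = -112392 - \left(205 - \left(-584\right)^{2} + 14 \left(-584\right)\right) = -112392 - \left(205 - 341056 - 8176\right) = -112392 - -349027 = -112392 + 349027 = 236635$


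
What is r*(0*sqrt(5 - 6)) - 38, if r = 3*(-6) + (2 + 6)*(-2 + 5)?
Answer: -38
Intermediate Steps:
r = 6 (r = -18 + 8*3 = -18 + 24 = 6)
r*(0*sqrt(5 - 6)) - 38 = 6*(0*sqrt(5 - 6)) - 38 = 6*(0*sqrt(-1)) - 38 = 6*(0*I) - 38 = 6*0 - 38 = 0 - 38 = -38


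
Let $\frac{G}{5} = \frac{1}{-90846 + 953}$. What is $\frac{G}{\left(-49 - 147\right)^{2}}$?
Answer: $- \frac{5}{3453329488} \approx -1.4479 \cdot 10^{-9}$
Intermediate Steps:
$G = - \frac{5}{89893}$ ($G = \frac{5}{-90846 + 953} = \frac{5}{-89893} = 5 \left(- \frac{1}{89893}\right) = - \frac{5}{89893} \approx -5.5622 \cdot 10^{-5}$)
$\frac{G}{\left(-49 - 147\right)^{2}} = - \frac{5}{89893 \left(-49 - 147\right)^{2}} = - \frac{5}{89893 \left(-196\right)^{2}} = - \frac{5}{89893 \cdot 38416} = \left(- \frac{5}{89893}\right) \frac{1}{38416} = - \frac{5}{3453329488}$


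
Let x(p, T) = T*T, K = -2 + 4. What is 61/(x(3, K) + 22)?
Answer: 61/26 ≈ 2.3462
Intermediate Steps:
K = 2
x(p, T) = T²
61/(x(3, K) + 22) = 61/(2² + 22) = 61/(4 + 22) = 61/26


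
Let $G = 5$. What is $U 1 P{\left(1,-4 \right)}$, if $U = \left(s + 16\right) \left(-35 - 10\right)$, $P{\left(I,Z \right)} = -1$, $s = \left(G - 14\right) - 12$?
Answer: $-225$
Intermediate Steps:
$s = -21$ ($s = \left(5 - 14\right) - 12 = -9 - 12 = -21$)
$U = 225$ ($U = \left(-21 + 16\right) \left(-35 - 10\right) = \left(-5\right) \left(-45\right) = 225$)
$U 1 P{\left(1,-4 \right)} = 225 \cdot 1 \left(-1\right) = 225 \left(-1\right) = -225$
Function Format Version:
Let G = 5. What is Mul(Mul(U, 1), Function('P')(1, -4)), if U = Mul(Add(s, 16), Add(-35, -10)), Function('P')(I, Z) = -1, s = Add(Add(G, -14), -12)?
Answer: -225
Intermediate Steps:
s = -21 (s = Add(Add(5, -14), -12) = Add(-9, -12) = -21)
U = 225 (U = Mul(Add(-21, 16), Add(-35, -10)) = Mul(-5, -45) = 225)
Mul(Mul(U, 1), Function('P')(1, -4)) = Mul(Mul(225, 1), -1) = Mul(225, -1) = -225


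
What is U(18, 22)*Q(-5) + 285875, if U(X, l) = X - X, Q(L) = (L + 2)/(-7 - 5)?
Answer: 285875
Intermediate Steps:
Q(L) = -1/6 - L/12 (Q(L) = (2 + L)/(-12) = (2 + L)*(-1/12) = -1/6 - L/12)
U(X, l) = 0
U(18, 22)*Q(-5) + 285875 = 0*(-1/6 - 1/12*(-5)) + 285875 = 0*(-1/6 + 5/12) + 285875 = 0*(1/4) + 285875 = 0 + 285875 = 285875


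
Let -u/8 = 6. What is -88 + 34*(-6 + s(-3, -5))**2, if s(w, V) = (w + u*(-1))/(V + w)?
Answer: 144217/32 ≈ 4506.8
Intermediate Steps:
u = -48 (u = -8*6 = -48)
s(w, V) = (48 + w)/(V + w) (s(w, V) = (w - 48*(-1))/(V + w) = (w + 48)/(V + w) = (48 + w)/(V + w))
-88 + 34*(-6 + s(-3, -5))**2 = -88 + 34*(-6 + (48 - 3)/(-5 - 3))**2 = -88 + 34*(-6 + 45/(-8))**2 = -88 + 34*(-6 - 1/8*45)**2 = -88 + 34*(-6 - 45/8)**2 = -88 + 34*(-93/8)**2 = -88 + 34*(8649/64) = -88 + 147033/32 = 144217/32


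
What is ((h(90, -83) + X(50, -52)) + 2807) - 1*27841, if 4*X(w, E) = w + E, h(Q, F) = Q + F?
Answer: -50055/2 ≈ -25028.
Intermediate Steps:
h(Q, F) = F + Q
X(w, E) = E/4 + w/4 (X(w, E) = (w + E)/4 = (E + w)/4 = E/4 + w/4)
((h(90, -83) + X(50, -52)) + 2807) - 1*27841 = (((-83 + 90) + ((¼)*(-52) + (¼)*50)) + 2807) - 1*27841 = ((7 + (-13 + 25/2)) + 2807) - 27841 = ((7 - ½) + 2807) - 27841 = (13/2 + 2807) - 27841 = 5627/2 - 27841 = -50055/2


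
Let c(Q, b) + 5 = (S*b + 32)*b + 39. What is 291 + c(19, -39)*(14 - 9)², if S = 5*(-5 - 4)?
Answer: -1741184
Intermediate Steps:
S = -45 (S = 5*(-9) = -45)
c(Q, b) = 34 + b*(32 - 45*b) (c(Q, b) = -5 + ((-45*b + 32)*b + 39) = -5 + ((32 - 45*b)*b + 39) = -5 + (b*(32 - 45*b) + 39) = -5 + (39 + b*(32 - 45*b)) = 34 + b*(32 - 45*b))
291 + c(19, -39)*(14 - 9)² = 291 + (34 - 45*(-39)² + 32*(-39))*(14 - 9)² = 291 + (34 - 45*1521 - 1248)*5² = 291 + (34 - 68445 - 1248)*25 = 291 - 69659*25 = 291 - 1741475 = -1741184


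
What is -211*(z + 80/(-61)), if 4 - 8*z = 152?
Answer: 509987/122 ≈ 4180.2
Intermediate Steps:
z = -37/2 (z = ½ - ⅛*152 = ½ - 19 = -37/2 ≈ -18.500)
-211*(z + 80/(-61)) = -211*(-37/2 + 80/(-61)) = -211*(-37/2 + 80*(-1/61)) = -211*(-37/2 - 80/61) = -211*(-2417/122) = 509987/122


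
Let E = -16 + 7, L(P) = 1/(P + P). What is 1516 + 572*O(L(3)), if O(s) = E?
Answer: -3632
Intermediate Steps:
L(P) = 1/(2*P)
E = -9
O(s) = -9
1516 + 572*O(L(3)) = 1516 + 572*(-9) = 1516 - 5148 = -3632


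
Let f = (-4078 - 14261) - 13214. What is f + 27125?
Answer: -4428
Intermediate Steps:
f = -31553 (f = -18339 - 13214 = -31553)
f + 27125 = -31553 + 27125 = -4428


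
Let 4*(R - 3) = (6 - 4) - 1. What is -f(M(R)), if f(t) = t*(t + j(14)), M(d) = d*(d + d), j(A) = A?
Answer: -47489/64 ≈ -742.02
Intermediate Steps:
R = 13/4 (R = 3 + ((6 - 4) - 1)/4 = 3 + (2 - 1)/4 = 3 + (¼)*1 = 3 + ¼ = 13/4 ≈ 3.2500)
M(d) = 2*d² (M(d) = d*(2*d) = 2*d²)
f(t) = t*(14 + t) (f(t) = t*(t + 14) = t*(14 + t))
-f(M(R)) = -2*(13/4)²*(14 + 2*(13/4)²) = -2*(169/16)*(14 + 2*(169/16)) = -169*(14 + 169/8)/8 = -169*281/(8*8) = -1*47489/64 = -47489/64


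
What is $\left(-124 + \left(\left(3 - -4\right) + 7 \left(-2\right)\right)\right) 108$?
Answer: $-14148$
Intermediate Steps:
$\left(-124 + \left(\left(3 - -4\right) + 7 \left(-2\right)\right)\right) 108 = \left(-124 + \left(\left(3 + 4\right) - 14\right)\right) 108 = \left(-124 + \left(7 - 14\right)\right) 108 = \left(-124 - 7\right) 108 = \left(-131\right) 108 = -14148$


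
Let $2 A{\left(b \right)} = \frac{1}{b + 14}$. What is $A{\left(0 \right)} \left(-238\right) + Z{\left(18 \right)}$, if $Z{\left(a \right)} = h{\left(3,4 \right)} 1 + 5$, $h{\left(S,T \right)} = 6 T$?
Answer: $\frac{41}{2} \approx 20.5$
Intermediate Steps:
$A{\left(b \right)} = \frac{1}{2 \left(14 + b\right)}$ ($A{\left(b \right)} = \frac{1}{2 \left(b + 14\right)} = \frac{1}{2 \left(14 + b\right)}$)
$Z{\left(a \right)} = 29$ ($Z{\left(a \right)} = 6 \cdot 4 \cdot 1 + 5 = 24 \cdot 1 + 5 = 24 + 5 = 29$)
$A{\left(0 \right)} \left(-238\right) + Z{\left(18 \right)} = \frac{1}{2 \left(14 + 0\right)} \left(-238\right) + 29 = \frac{1}{2 \cdot 14} \left(-238\right) + 29 = \frac{1}{2} \cdot \frac{1}{14} \left(-238\right) + 29 = \frac{1}{28} \left(-238\right) + 29 = - \frac{17}{2} + 29 = \frac{41}{2}$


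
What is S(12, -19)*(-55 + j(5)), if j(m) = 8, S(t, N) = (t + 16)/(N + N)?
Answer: 658/19 ≈ 34.632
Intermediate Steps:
S(t, N) = (16 + t)/(2*N) (S(t, N) = (16 + t)/((2*N)) = (16 + t)*(1/(2*N)) = (16 + t)/(2*N))
S(12, -19)*(-55 + j(5)) = ((½)*(16 + 12)/(-19))*(-55 + 8) = ((½)*(-1/19)*28)*(-47) = -14/19*(-47) = 658/19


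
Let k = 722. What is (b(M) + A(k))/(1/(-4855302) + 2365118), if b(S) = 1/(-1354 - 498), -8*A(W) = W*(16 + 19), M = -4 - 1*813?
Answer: -7100886457953/5316796678059005 ≈ -0.0013356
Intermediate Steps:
M = -817 (M = -4 - 813 = -817)
A(W) = -35*W/8 (A(W) = -W*(16 + 19)/8 = -W*35/8 = -35*W/8)
b(S) = -1/1852 (b(S) = 1/(-1852) = -1/1852)
(b(M) + A(k))/(1/(-4855302) + 2365118) = (-1/1852 - 35/8*722)/(1/(-4855302) + 2365118) = (-1/1852 - 12635/4)/(-1/4855302 + 2365118) = -2925003/(926*11483362155635/4855302) = -2925003/926*4855302/11483362155635 = -7100886457953/5316796678059005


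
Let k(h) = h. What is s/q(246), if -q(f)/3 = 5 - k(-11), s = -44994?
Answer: 7499/8 ≈ 937.38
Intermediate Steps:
q(f) = -48 (q(f) = -3*(5 - 1*(-11)) = -3*(5 + 11) = -3*16 = -48)
s/q(246) = -44994/(-48) = -44994*(-1/48) = 7499/8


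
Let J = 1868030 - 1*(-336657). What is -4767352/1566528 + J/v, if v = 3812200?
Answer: -28750772222/11663902425 ≈ -2.4649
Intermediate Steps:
J = 2204687 (J = 1868030 + 336657 = 2204687)
-4767352/1566528 + J/v = -4767352/1566528 + 2204687/3812200 = -4767352*1/1566528 + 2204687*(1/3812200) = -595919/195816 + 2204687/3812200 = -28750772222/11663902425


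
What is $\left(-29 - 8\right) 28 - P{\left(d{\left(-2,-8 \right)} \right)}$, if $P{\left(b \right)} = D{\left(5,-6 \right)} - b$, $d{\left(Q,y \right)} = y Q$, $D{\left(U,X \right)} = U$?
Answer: $-1025$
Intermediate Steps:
$d{\left(Q,y \right)} = Q y$
$P{\left(b \right)} = 5 - b$
$\left(-29 - 8\right) 28 - P{\left(d{\left(-2,-8 \right)} \right)} = \left(-29 - 8\right) 28 - \left(5 - \left(-2\right) \left(-8\right)\right) = \left(-37\right) 28 - \left(5 - 16\right) = -1036 - \left(5 - 16\right) = -1036 - -11 = -1036 + 11 = -1025$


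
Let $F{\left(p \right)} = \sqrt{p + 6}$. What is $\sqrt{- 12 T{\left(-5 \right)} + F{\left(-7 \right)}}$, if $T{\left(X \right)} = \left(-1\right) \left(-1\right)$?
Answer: $\sqrt{-12 + i} \approx 0.14421 + 3.4671 i$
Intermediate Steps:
$T{\left(X \right)} = 1$
$F{\left(p \right)} = \sqrt{6 + p}$
$\sqrt{- 12 T{\left(-5 \right)} + F{\left(-7 \right)}} = \sqrt{\left(-12\right) 1 + \sqrt{6 - 7}} = \sqrt{-12 + \sqrt{-1}} = \sqrt{-12 + i}$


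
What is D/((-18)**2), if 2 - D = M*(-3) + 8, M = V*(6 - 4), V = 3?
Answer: 1/27 ≈ 0.037037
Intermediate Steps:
M = 6 (M = 3*(6 - 4) = 3*2 = 6)
D = 12 (D = 2 - (6*(-3) + 8) = 2 - (-18 + 8) = 2 - 1*(-10) = 2 + 10 = 12)
D/((-18)**2) = 12/((-18)**2) = 12/324 = 12*(1/324) = 1/27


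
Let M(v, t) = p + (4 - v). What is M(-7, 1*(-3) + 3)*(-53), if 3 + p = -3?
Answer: -265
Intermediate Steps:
p = -6 (p = -3 - 3 = -6)
M(v, t) = -2 - v (M(v, t) = -6 + (4 - v) = -2 - v)
M(-7, 1*(-3) + 3)*(-53) = (-2 - 1*(-7))*(-53) = (-2 + 7)*(-53) = 5*(-53) = -265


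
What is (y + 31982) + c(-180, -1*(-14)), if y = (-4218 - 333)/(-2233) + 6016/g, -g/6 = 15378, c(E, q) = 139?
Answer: 150419064856/4682601 ≈ 32123.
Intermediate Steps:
g = -92268 (g = -6*15378 = -92268)
y = 9238135/4682601 (y = (-4218 - 333)/(-2233) + 6016/(-92268) = -4551*(-1/2233) + 6016*(-1/92268) = 4551/2233 - 1504/23067 = 9238135/4682601 ≈ 1.9729)
(y + 31982) + c(-180, -1*(-14)) = (9238135/4682601 + 31982) + 139 = 149768183317/4682601 + 139 = 150419064856/4682601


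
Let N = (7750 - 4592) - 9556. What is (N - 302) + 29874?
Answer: 23174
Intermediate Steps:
N = -6398 (N = 3158 - 9556 = -6398)
(N - 302) + 29874 = (-6398 - 302) + 29874 = -6700 + 29874 = 23174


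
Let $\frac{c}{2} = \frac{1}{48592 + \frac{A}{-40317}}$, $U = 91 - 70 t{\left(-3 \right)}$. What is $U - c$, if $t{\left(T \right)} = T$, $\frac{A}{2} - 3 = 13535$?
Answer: $\frac{294837976177}{979528294} \approx 301.0$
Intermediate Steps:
$A = 27076$ ($A = 6 + 2 \cdot 13535 = 6 + 27070 = 27076$)
$U = 301$ ($U = 91 - -210 = 91 + 210 = 301$)
$c = \frac{40317}{979528294}$ ($c = \frac{2}{48592 + \frac{27076}{-40317}} = \frac{2}{48592 + 27076 \left(- \frac{1}{40317}\right)} = \frac{2}{48592 - \frac{27076}{40317}} = \frac{2}{\frac{1959056588}{40317}} = 2 \cdot \frac{40317}{1959056588} = \frac{40317}{979528294} \approx 4.116 \cdot 10^{-5}$)
$U - c = 301 - \frac{40317}{979528294} = \frac{294837976177}{979528294}$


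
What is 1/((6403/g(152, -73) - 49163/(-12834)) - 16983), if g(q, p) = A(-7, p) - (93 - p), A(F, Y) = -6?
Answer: -1103724/18781404725 ≈ -5.8767e-5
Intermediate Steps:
g(q, p) = -99 + p (g(q, p) = -6 - (93 - p) = -6 + (-93 + p) = -99 + p)
1/((6403/g(152, -73) - 49163/(-12834)) - 16983) = 1/((6403/(-99 - 73) - 49163/(-12834)) - 16983) = 1/((6403/(-172) - 49163*(-1/12834)) - 16983) = 1/((6403*(-1/172) + 49163/12834) - 16983) = 1/((-6403/172 + 49163/12834) - 16983) = 1/(-36860033/1103724 - 16983) = 1/(-18781404725/1103724) = -1103724/18781404725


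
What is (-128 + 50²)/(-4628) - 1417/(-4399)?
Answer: -969138/5089643 ≈ -0.19041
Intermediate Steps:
(-128 + 50²)/(-4628) - 1417/(-4399) = (-128 + 2500)*(-1/4628) - 1417*(-1/4399) = 2372*(-1/4628) + 1417/4399 = -593/1157 + 1417/4399 = -969138/5089643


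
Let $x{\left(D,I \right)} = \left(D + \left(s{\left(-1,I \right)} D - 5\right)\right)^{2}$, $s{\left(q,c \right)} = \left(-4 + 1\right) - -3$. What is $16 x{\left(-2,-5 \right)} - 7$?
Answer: $777$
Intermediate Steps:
$s{\left(q,c \right)} = 0$ ($s{\left(q,c \right)} = -3 + 3 = 0$)
$x{\left(D,I \right)} = \left(-5 + D\right)^{2}$ ($x{\left(D,I \right)} = \left(D - \left(5 + 0 D\right)\right)^{2} = \left(D + \left(0 - 5\right)\right)^{2} = \left(D - 5\right)^{2} = \left(-5 + D\right)^{2}$)
$16 x{\left(-2,-5 \right)} - 7 = 16 \left(-5 - 2\right)^{2} - 7 = 16 \left(-7\right)^{2} - 7 = 16 \cdot 49 - 7 = 784 - 7 = 777$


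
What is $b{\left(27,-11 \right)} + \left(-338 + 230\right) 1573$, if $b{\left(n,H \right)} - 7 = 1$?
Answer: $-169876$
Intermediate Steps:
$b{\left(n,H \right)} = 8$ ($b{\left(n,H \right)} = 7 + 1 = 8$)
$b{\left(27,-11 \right)} + \left(-338 + 230\right) 1573 = 8 + \left(-338 + 230\right) 1573 = 8 - 169884 = -169876$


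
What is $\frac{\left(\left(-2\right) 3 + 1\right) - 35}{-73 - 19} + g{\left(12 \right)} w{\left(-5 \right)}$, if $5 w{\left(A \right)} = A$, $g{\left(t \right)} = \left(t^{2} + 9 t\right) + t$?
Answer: $- \frac{6062}{23} \approx -263.57$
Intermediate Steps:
$g{\left(t \right)} = t^{2} + 10 t$
$w{\left(A \right)} = \frac{A}{5}$
$\frac{\left(\left(-2\right) 3 + 1\right) - 35}{-73 - 19} + g{\left(12 \right)} w{\left(-5 \right)} = \frac{\left(\left(-2\right) 3 + 1\right) - 35}{-73 - 19} + 12 \left(10 + 12\right) \frac{1}{5} \left(-5\right) = \frac{\left(-6 + 1\right) - 35}{-92} + 12 \cdot 22 \left(-1\right) = \left(-5 - 35\right) \left(- \frac{1}{92}\right) + 264 \left(-1\right) = \left(-40\right) \left(- \frac{1}{92}\right) - 264 = \frac{10}{23} - 264 = - \frac{6062}{23}$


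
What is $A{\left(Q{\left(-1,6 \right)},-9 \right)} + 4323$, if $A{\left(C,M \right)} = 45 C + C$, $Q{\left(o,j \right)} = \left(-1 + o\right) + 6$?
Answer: $4507$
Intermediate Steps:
$Q{\left(o,j \right)} = 5 + o$
$A{\left(C,M \right)} = 46 C$
$A{\left(Q{\left(-1,6 \right)},-9 \right)} + 4323 = 46 \left(5 - 1\right) + 4323 = 46 \cdot 4 + 4323 = 184 + 4323 = 4507$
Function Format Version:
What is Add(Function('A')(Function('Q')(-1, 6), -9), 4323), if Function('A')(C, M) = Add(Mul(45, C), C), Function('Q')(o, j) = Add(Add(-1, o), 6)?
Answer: 4507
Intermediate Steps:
Function('Q')(o, j) = Add(5, o)
Function('A')(C, M) = Mul(46, C)
Add(Function('A')(Function('Q')(-1, 6), -9), 4323) = Add(Mul(46, Add(5, -1)), 4323) = Add(Mul(46, 4), 4323) = Add(184, 4323) = 4507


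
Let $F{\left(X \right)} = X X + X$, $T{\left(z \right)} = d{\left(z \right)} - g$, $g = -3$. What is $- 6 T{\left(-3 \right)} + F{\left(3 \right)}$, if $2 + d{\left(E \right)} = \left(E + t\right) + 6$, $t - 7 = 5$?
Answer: $-84$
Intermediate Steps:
$t = 12$ ($t = 7 + 5 = 12$)
$d{\left(E \right)} = 16 + E$ ($d{\left(E \right)} = -2 + \left(\left(E + 12\right) + 6\right) = -2 + \left(\left(12 + E\right) + 6\right) = -2 + \left(18 + E\right) = 16 + E$)
$T{\left(z \right)} = 19 + z$ ($T{\left(z \right)} = \left(16 + z\right) - -3 = \left(16 + z\right) + 3 = 19 + z$)
$F{\left(X \right)} = X + X^{2}$ ($F{\left(X \right)} = X^{2} + X = X + X^{2}$)
$- 6 T{\left(-3 \right)} + F{\left(3 \right)} = - 6 \left(19 - 3\right) + 3 \left(1 + 3\right) = \left(-6\right) 16 + 3 \cdot 4 = -96 + 12 = -84$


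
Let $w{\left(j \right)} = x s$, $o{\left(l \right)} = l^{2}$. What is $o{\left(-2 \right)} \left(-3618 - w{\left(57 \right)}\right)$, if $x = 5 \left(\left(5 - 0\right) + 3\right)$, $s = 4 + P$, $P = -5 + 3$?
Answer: $-14792$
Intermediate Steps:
$P = -2$
$s = 2$ ($s = 4 - 2 = 2$)
$x = 40$ ($x = 5 \left(\left(5 + 0\right) + 3\right) = 5 \left(5 + 3\right) = 5 \cdot 8 = 40$)
$w{\left(j \right)} = 80$ ($w{\left(j \right)} = 40 \cdot 2 = 80$)
$o{\left(-2 \right)} \left(-3618 - w{\left(57 \right)}\right) = \left(-2\right)^{2} \left(-3618 - 80\right) = 4 \left(-3618 - 80\right) = 4 \left(-3698\right) = -14792$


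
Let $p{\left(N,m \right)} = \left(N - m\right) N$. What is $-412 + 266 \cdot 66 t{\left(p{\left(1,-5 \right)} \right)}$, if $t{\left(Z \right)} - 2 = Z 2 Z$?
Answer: $1298732$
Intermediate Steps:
$p{\left(N,m \right)} = N \left(N - m\right)$
$t{\left(Z \right)} = 2 + 2 Z^{2}$ ($t{\left(Z \right)} = 2 + Z 2 Z = 2 + 2 Z Z = 2 + 2 Z^{2}$)
$-412 + 266 \cdot 66 t{\left(p{\left(1,-5 \right)} \right)} = -412 + 266 \cdot 66 \left(2 + 2 \left(1 \left(1 - -5\right)\right)^{2}\right) = -412 + 266 \cdot 66 \left(2 + 2 \left(1 \left(1 + 5\right)\right)^{2}\right) = -412 + 266 \cdot 66 \left(2 + 2 \left(1 \cdot 6\right)^{2}\right) = -412 + 266 \cdot 66 \left(2 + 2 \cdot 6^{2}\right) = -412 + 266 \cdot 66 \left(2 + 2 \cdot 36\right) = -412 + 266 \cdot 66 \left(2 + 72\right) = -412 + 266 \cdot 66 \cdot 74 = -412 + 266 \cdot 4884 = -412 + 1299144 = 1298732$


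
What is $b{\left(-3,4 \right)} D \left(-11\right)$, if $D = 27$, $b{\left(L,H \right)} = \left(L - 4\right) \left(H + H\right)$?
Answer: $16632$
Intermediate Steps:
$b{\left(L,H \right)} = 2 H \left(-4 + L\right)$ ($b{\left(L,H \right)} = \left(-4 + L\right) 2 H = 2 H \left(-4 + L\right)$)
$b{\left(-3,4 \right)} D \left(-11\right) = 2 \cdot 4 \left(-4 - 3\right) 27 \left(-11\right) = 2 \cdot 4 \left(-7\right) 27 \left(-11\right) = \left(-56\right) 27 \left(-11\right) = \left(-1512\right) \left(-11\right) = 16632$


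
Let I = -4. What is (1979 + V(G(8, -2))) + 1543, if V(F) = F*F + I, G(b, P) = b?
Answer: 3582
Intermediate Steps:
V(F) = -4 + F² (V(F) = F*F - 4 = F² - 4 = -4 + F²)
(1979 + V(G(8, -2))) + 1543 = (1979 + (-4 + 8²)) + 1543 = (1979 + (-4 + 64)) + 1543 = (1979 + 60) + 1543 = 2039 + 1543 = 3582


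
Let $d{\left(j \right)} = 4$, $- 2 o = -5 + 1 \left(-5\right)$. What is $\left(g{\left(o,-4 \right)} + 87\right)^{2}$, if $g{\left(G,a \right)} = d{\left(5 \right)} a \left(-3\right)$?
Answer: $18225$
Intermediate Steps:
$o = 5$ ($o = - \frac{-5 + 1 \left(-5\right)}{2} = - \frac{-5 - 5}{2} = \left(- \frac{1}{2}\right) \left(-10\right) = 5$)
$g{\left(G,a \right)} = - 12 a$ ($g{\left(G,a \right)} = 4 a \left(-3\right) = - 12 a$)
$\left(g{\left(o,-4 \right)} + 87\right)^{2} = \left(\left(-12\right) \left(-4\right) + 87\right)^{2} = \left(48 + 87\right)^{2} = 135^{2} = 18225$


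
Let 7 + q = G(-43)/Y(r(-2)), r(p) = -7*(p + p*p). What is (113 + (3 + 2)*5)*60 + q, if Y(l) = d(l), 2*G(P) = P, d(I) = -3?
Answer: 49681/6 ≈ 8280.2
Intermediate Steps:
G(P) = P/2
r(p) = -7*p - 7*p² (r(p) = -7*(p + p²) = -7*p - 7*p²)
Y(l) = -3
q = ⅙ (q = -7 + ((½)*(-43))/(-3) = -7 - 43/2*(-⅓) = -7 + 43/6 = ⅙ ≈ 0.16667)
(113 + (3 + 2)*5)*60 + q = (113 + (3 + 2)*5)*60 + ⅙ = (113 + 5*5)*60 + ⅙ = (113 + 25)*60 + ⅙ = 138*60 + ⅙ = 8280 + ⅙ = 49681/6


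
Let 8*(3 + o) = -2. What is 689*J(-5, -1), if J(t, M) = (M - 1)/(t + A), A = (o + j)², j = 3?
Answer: 22048/79 ≈ 279.09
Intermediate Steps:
o = -13/4 (o = -3 + (⅛)*(-2) = -3 - ¼ = -13/4 ≈ -3.2500)
A = 1/16 (A = (-13/4 + 3)² = (-¼)² = 1/16 ≈ 0.062500)
J(t, M) = (-1 + M)/(1/16 + t) (J(t, M) = (M - 1)/(t + 1/16) = (-1 + M)/(1/16 + t))
689*J(-5, -1) = 689*(16*(-1 - 1)/(1 + 16*(-5))) = 689*(16*(-2)/(1 - 80)) = 689*(16*(-2)/(-79)) = 689*(16*(-1/79)*(-2)) = 689*(32/79) = 22048/79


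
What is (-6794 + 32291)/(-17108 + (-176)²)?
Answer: 25497/13868 ≈ 1.8385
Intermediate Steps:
(-6794 + 32291)/(-17108 + (-176)²) = 25497/(-17108 + 30976) = 25497/13868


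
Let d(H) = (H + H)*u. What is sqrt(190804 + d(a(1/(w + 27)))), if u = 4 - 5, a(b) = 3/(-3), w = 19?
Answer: 7*sqrt(3894) ≈ 436.81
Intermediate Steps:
a(b) = -1 (a(b) = 3*(-1/3) = -1)
u = -1
d(H) = -2*H (d(H) = (H + H)*(-1) = (2*H)*(-1) = -2*H)
sqrt(190804 + d(a(1/(w + 27)))) = sqrt(190804 - 2*(-1)) = sqrt(190804 + 2) = sqrt(190806) = 7*sqrt(3894)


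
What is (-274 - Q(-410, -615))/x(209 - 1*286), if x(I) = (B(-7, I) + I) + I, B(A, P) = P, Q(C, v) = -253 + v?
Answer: -18/7 ≈ -2.5714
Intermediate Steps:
x(I) = 3*I (x(I) = (I + I) + I = 2*I + I = 3*I)
(-274 - Q(-410, -615))/x(209 - 1*286) = (-274 - (-253 - 615))/((3*(209 - 1*286))) = (-274 - 1*(-868))/((3*(209 - 286))) = (-274 + 868)/((3*(-77))) = 594/(-231) = 594*(-1/231) = -18/7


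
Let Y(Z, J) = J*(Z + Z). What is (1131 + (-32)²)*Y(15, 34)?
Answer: 2198100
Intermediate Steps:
Y(Z, J) = 2*J*Z (Y(Z, J) = J*(2*Z) = 2*J*Z)
(1131 + (-32)²)*Y(15, 34) = (1131 + (-32)²)*(2*34*15) = (1131 + 1024)*1020 = 2155*1020 = 2198100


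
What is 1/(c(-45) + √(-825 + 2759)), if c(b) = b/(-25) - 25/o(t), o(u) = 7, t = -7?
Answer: 1085/1182653 + 1225*√1934/2365306 ≈ 0.023693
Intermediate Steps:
c(b) = -25/7 - b/25 (c(b) = b/(-25) - 25/7 = b*(-1/25) - 25*⅐ = -b/25 - 25/7 = -25/7 - b/25)
1/(c(-45) + √(-825 + 2759)) = 1/((-25/7 - 1/25*(-45)) + √(-825 + 2759)) = 1/((-25/7 + 9/5) + √1934) = 1/(-62/35 + √1934)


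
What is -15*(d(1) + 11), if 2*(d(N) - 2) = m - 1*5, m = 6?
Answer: -405/2 ≈ -202.50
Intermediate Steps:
d(N) = 5/2 (d(N) = 2 + (6 - 1*5)/2 = 2 + (6 - 5)/2 = 2 + (½)*1 = 2 + ½ = 5/2)
-15*(d(1) + 11) = -15*(5/2 + 11) = -15*27/2 = -405/2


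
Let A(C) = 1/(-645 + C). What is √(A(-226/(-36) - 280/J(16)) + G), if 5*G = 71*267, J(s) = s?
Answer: √3306178711410/29530 ≈ 61.574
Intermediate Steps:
G = 18957/5 (G = (71*267)/5 = (⅕)*18957 = 18957/5 ≈ 3791.4)
√(A(-226/(-36) - 280/J(16)) + G) = √(1/(-645 + (-226/(-36) - 280/16)) + 18957/5) = √(1/(-645 + (-226*(-1/36) - 280*1/16)) + 18957/5) = √(1/(-645 + (113/18 - 35/2)) + 18957/5) = √(1/(-645 - 101/9) + 18957/5) = √(1/(-5906/9) + 18957/5) = √(-9/5906 + 18957/5) = √(111959997/29530) = √3306178711410/29530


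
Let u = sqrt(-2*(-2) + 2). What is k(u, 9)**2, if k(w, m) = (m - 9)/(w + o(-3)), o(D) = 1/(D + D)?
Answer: 0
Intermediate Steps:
u = sqrt(6) (u = sqrt(4 + 2) = sqrt(6) ≈ 2.4495)
o(D) = 1/(2*D)
k(w, m) = (-9 + m)/(-1/6 + w) (k(w, m) = (m - 9)/(w + (1/2)/(-3)) = (-9 + m)/(w + (1/2)*(-1/3)) = (-9 + m)/(w - 1/6) = (-9 + m)/(-1/6 + w))
k(u, 9)**2 = (6*(-9 + 9)/(-1 + 6*sqrt(6)))**2 = (6*0/(-1 + 6*sqrt(6)))**2 = 0**2 = 0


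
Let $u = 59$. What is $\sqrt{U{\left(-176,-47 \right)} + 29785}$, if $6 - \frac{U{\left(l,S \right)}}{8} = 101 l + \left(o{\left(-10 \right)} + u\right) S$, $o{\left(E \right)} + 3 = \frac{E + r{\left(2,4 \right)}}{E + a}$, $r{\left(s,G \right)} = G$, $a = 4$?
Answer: $3 \sqrt{21497} \approx 439.86$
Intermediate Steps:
$o{\left(E \right)} = -2$ ($o{\left(E \right)} = -3 + \frac{E + 4}{E + 4} = -3 + \frac{4 + E}{4 + E} = -3 + 1 = -2$)
$U{\left(l,S \right)} = 48 - 808 l - 456 S$ ($U{\left(l,S \right)} = 48 - 8 \left(101 l + \left(-2 + 59\right) S\right) = 48 - 8 \left(101 l + 57 S\right) = 48 - 8 \left(57 S + 101 l\right) = 48 - \left(456 S + 808 l\right) = 48 - 808 l - 456 S$)
$\sqrt{U{\left(-176,-47 \right)} + 29785} = \sqrt{\left(48 - -142208 - -21432\right) + 29785} = \sqrt{\left(48 + 142208 + 21432\right) + 29785} = \sqrt{163688 + 29785} = \sqrt{193473} = 3 \sqrt{21497}$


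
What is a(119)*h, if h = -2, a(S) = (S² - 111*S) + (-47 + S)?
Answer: -2048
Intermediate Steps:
a(S) = -47 + S² - 110*S
a(119)*h = (-47 + 119² - 110*119)*(-2) = (-47 + 14161 - 13090)*(-2) = 1024*(-2) = -2048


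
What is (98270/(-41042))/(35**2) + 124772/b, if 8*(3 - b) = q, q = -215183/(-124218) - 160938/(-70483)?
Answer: 43938034412664152099539/879677167247634035 ≈ 49948.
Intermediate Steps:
q = 35158139873/8755257294 (q = -215183*(-1/124218) - 160938*(-1/70483) = 215183/124218 + 160938/70483 = 35158139873/8755257294 ≈ 4.0157)
b = 174968035183/70042058352 (b = 3 - 1/8*35158139873/8755257294 = 3 - 35158139873/70042058352 = 174968035183/70042058352 ≈ 2.4980)
(98270/(-41042))/(35**2) + 124772/b = (98270/(-41042))/(35**2) + 124772/(174968035183/70042058352) = (98270*(-1/41042))/1225 + 124772*(70042058352/174968035183) = -49135/20521*1/1225 + 8739287704695744/174968035183 = -9827/5027645 + 8739287704695744/174968035183 = 43938034412664152099539/879677167247634035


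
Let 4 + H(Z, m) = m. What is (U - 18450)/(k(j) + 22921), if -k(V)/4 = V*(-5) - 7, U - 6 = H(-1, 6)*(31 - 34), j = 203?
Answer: -2050/3001 ≈ -0.68311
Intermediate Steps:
H(Z, m) = -4 + m
U = 0 (U = 6 + (-4 + 6)*(31 - 34) = 6 + 2*(-3) = 6 - 6 = 0)
k(V) = 28 + 20*V (k(V) = -4*(V*(-5) - 7) = -4*(-5*V - 7) = -4*(-7 - 5*V) = 28 + 20*V)
(U - 18450)/(k(j) + 22921) = (0 - 18450)/((28 + 20*203) + 22921) = -18450/((28 + 4060) + 22921) = -18450/(4088 + 22921) = -18450/27009 = -18450*1/27009 = -2050/3001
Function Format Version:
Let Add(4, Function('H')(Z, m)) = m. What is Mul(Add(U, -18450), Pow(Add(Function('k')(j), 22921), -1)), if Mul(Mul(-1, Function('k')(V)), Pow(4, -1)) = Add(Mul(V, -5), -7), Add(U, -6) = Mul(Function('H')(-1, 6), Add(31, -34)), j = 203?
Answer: Rational(-2050, 3001) ≈ -0.68311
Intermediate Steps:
Function('H')(Z, m) = Add(-4, m)
U = 0 (U = Add(6, Mul(Add(-4, 6), Add(31, -34))) = Add(6, Mul(2, -3)) = Add(6, -6) = 0)
Function('k')(V) = Add(28, Mul(20, V)) (Function('k')(V) = Mul(-4, Add(Mul(V, -5), -7)) = Mul(-4, Add(Mul(-5, V), -7)) = Mul(-4, Add(-7, Mul(-5, V))) = Add(28, Mul(20, V)))
Mul(Add(U, -18450), Pow(Add(Function('k')(j), 22921), -1)) = Mul(Add(0, -18450), Pow(Add(Add(28, Mul(20, 203)), 22921), -1)) = Mul(-18450, Pow(Add(Add(28, 4060), 22921), -1)) = Mul(-18450, Pow(Add(4088, 22921), -1)) = Mul(-18450, Pow(27009, -1)) = Mul(-18450, Rational(1, 27009)) = Rational(-2050, 3001)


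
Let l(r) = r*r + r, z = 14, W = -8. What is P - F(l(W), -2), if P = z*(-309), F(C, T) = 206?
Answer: -4532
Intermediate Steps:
l(r) = r + r**2 (l(r) = r**2 + r = r + r**2)
P = -4326 (P = 14*(-309) = -4326)
P - F(l(W), -2) = -4326 - 1*206 = -4326 - 206 = -4532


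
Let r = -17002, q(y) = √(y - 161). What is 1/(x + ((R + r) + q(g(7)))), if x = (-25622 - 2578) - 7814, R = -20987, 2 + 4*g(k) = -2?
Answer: -74003/5476444171 - 9*I*√2/5476444171 ≈ -1.3513e-5 - 2.3241e-9*I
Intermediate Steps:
g(k) = -1 (g(k) = -½ + (¼)*(-2) = -½ - ½ = -1)
q(y) = √(-161 + y)
x = -36014 (x = -28200 - 7814 = -36014)
1/(x + ((R + r) + q(g(7)))) = 1/(-36014 + ((-20987 - 17002) + √(-161 - 1))) = 1/(-36014 + (-37989 + √(-162))) = 1/(-36014 + (-37989 + 9*I*√2)) = 1/(-74003 + 9*I*√2)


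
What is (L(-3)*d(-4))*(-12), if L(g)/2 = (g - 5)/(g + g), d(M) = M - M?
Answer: 0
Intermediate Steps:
d(M) = 0
L(g) = (-5 + g)/g (L(g) = 2*((g - 5)/(g + g)) = 2*((-5 + g)/((2*g))) = 2*((-5 + g)*(1/(2*g))) = 2*((-5 + g)/(2*g)) = (-5 + g)/g)
(L(-3)*d(-4))*(-12) = (((-5 - 3)/(-3))*0)*(-12) = (-⅓*(-8)*0)*(-12) = ((8/3)*0)*(-12) = 0*(-12) = 0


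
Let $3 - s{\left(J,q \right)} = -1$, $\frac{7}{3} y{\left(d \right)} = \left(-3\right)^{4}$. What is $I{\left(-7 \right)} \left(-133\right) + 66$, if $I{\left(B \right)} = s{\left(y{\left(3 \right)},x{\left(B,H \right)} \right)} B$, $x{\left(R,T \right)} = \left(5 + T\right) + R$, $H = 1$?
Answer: $3790$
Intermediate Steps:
$y{\left(d \right)} = \frac{243}{7}$ ($y{\left(d \right)} = \frac{3 \left(-3\right)^{4}}{7} = \frac{3}{7} \cdot 81 = \frac{243}{7}$)
$x{\left(R,T \right)} = 5 + R + T$
$s{\left(J,q \right)} = 4$ ($s{\left(J,q \right)} = 3 - -1 = 3 + 1 = 4$)
$I{\left(B \right)} = 4 B$
$I{\left(-7 \right)} \left(-133\right) + 66 = 4 \left(-7\right) \left(-133\right) + 66 = \left(-28\right) \left(-133\right) + 66 = 3724 + 66 = 3790$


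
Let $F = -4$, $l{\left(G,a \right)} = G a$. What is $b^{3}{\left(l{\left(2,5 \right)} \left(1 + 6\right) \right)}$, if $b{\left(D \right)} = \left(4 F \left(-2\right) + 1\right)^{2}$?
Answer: $1291467969$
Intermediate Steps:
$b{\left(D \right)} = 1089$ ($b{\left(D \right)} = \left(4 \left(-4\right) \left(-2\right) + 1\right)^{2} = \left(\left(-16\right) \left(-2\right) + 1\right)^{2} = \left(32 + 1\right)^{2} = 33^{2} = 1089$)
$b^{3}{\left(l{\left(2,5 \right)} \left(1 + 6\right) \right)} = 1089^{3} = 1291467969$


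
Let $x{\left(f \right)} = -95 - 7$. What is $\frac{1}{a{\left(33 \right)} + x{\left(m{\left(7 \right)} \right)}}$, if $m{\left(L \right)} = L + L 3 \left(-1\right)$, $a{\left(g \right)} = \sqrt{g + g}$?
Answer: $- \frac{17}{1723} - \frac{\sqrt{66}}{10338} \approx -0.010652$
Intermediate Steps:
$a{\left(g \right)} = \sqrt{2} \sqrt{g}$ ($a{\left(g \right)} = \sqrt{2 g} = \sqrt{2} \sqrt{g}$)
$m{\left(L \right)} = - 2 L$ ($m{\left(L \right)} = L + 3 L \left(-1\right) = L - 3 L = - 2 L$)
$x{\left(f \right)} = -102$ ($x{\left(f \right)} = -95 - 7 = -102$)
$\frac{1}{a{\left(33 \right)} + x{\left(m{\left(7 \right)} \right)}} = \frac{1}{\sqrt{2} \sqrt{33} - 102} = \frac{1}{\sqrt{66} - 102} = \frac{1}{-102 + \sqrt{66}}$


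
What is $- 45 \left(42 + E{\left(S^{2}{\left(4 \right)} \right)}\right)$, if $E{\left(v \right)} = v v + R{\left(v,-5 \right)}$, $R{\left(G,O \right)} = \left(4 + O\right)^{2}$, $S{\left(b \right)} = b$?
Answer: $-13455$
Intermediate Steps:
$E{\left(v \right)} = 1 + v^{2}$ ($E{\left(v \right)} = v v + \left(4 - 5\right)^{2} = v^{2} + \left(-1\right)^{2} = v^{2} + 1 = 1 + v^{2}$)
$- 45 \left(42 + E{\left(S^{2}{\left(4 \right)} \right)}\right) = - 45 \left(42 + \left(1 + \left(4^{2}\right)^{2}\right)\right) = - 45 \left(42 + \left(1 + 16^{2}\right)\right) = - 45 \left(42 + \left(1 + 256\right)\right) = - 45 \left(42 + 257\right) = \left(-45\right) 299 = -13455$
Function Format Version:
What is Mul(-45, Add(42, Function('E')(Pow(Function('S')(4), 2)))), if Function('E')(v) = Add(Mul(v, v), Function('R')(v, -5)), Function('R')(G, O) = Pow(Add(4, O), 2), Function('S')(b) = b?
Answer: -13455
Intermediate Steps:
Function('E')(v) = Add(1, Pow(v, 2)) (Function('E')(v) = Add(Mul(v, v), Pow(Add(4, -5), 2)) = Add(Pow(v, 2), Pow(-1, 2)) = Add(Pow(v, 2), 1) = Add(1, Pow(v, 2)))
Mul(-45, Add(42, Function('E')(Pow(Function('S')(4), 2)))) = Mul(-45, Add(42, Add(1, Pow(Pow(4, 2), 2)))) = Mul(-45, Add(42, Add(1, Pow(16, 2)))) = Mul(-45, Add(42, Add(1, 256))) = Mul(-45, Add(42, 257)) = Mul(-45, 299) = -13455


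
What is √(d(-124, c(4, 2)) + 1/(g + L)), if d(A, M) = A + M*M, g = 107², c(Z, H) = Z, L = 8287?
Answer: I*√10516756858/9868 ≈ 10.392*I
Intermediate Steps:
g = 11449
d(A, M) = A + M²
√(d(-124, c(4, 2)) + 1/(g + L)) = √((-124 + 4²) + 1/(11449 + 8287)) = √((-124 + 16) + 1/19736) = √(-108 + 1/19736) = √(-2131487/19736) = I*√10516756858/9868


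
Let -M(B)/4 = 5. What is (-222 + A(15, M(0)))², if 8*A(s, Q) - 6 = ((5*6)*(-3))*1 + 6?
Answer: 859329/16 ≈ 53708.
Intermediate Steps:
M(B) = -20 (M(B) = -4*5 = -20)
A(s, Q) = -39/4 (A(s, Q) = ¾ + (((5*6)*(-3))*1 + 6)/8 = ¾ + ((30*(-3))*1 + 6)/8 = ¾ + (-90*1 + 6)/8 = ¾ + (-90 + 6)/8 = ¾ + (⅛)*(-84) = ¾ - 21/2 = -39/4)
(-222 + A(15, M(0)))² = (-222 - 39/4)² = (-927/4)² = 859329/16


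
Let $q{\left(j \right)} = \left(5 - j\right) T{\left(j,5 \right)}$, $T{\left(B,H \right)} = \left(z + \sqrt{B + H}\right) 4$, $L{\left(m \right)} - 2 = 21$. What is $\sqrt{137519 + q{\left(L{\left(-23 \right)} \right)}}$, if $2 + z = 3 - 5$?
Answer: $\sqrt{137807 - 144 \sqrt{7}} \approx 370.71$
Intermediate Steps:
$z = -4$ ($z = -2 + \left(3 - 5\right) = -2 - 2 = -4$)
$L{\left(m \right)} = 23$ ($L{\left(m \right)} = 2 + 21 = 23$)
$T{\left(B,H \right)} = -16 + 4 \sqrt{B + H}$ ($T{\left(B,H \right)} = \left(-4 + \sqrt{B + H}\right) 4 = -16 + 4 \sqrt{B + H}$)
$q{\left(j \right)} = \left(-16 + 4 \sqrt{5 + j}\right) \left(5 - j\right)$ ($q{\left(j \right)} = \left(5 - j\right) \left(-16 + 4 \sqrt{j + 5}\right) = \left(5 - j\right) \left(-16 + 4 \sqrt{5 + j}\right) = \left(-16 + 4 \sqrt{5 + j}\right) \left(5 - j\right)$)
$\sqrt{137519 + q{\left(L{\left(-23 \right)} \right)}} = \sqrt{137519 - 4 \left(-5 + 23\right) \left(-4 + \sqrt{5 + 23}\right)} = \sqrt{137519 - 72 \left(-4 + \sqrt{28}\right)} = \sqrt{137519 - 72 \left(-4 + 2 \sqrt{7}\right)} = \sqrt{137519 + \left(288 - 144 \sqrt{7}\right)} = \sqrt{137807 - 144 \sqrt{7}}$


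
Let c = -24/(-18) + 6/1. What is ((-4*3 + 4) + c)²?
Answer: 4/9 ≈ 0.44444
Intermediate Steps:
c = 22/3 (c = -24*(-1/18) + 6*1 = 4/3 + 6 = 22/3 ≈ 7.3333)
((-4*3 + 4) + c)² = ((-4*3 + 4) + 22/3)² = ((-12 + 4) + 22/3)² = (-8 + 22/3)² = (-⅔)² = 4/9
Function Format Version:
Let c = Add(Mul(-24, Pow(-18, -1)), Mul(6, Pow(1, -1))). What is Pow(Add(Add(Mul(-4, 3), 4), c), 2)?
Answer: Rational(4, 9) ≈ 0.44444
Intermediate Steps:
c = Rational(22, 3) (c = Add(Mul(-24, Rational(-1, 18)), Mul(6, 1)) = Add(Rational(4, 3), 6) = Rational(22, 3) ≈ 7.3333)
Pow(Add(Add(Mul(-4, 3), 4), c), 2) = Pow(Add(Add(Mul(-4, 3), 4), Rational(22, 3)), 2) = Pow(Add(Add(-12, 4), Rational(22, 3)), 2) = Pow(Add(-8, Rational(22, 3)), 2) = Pow(Rational(-2, 3), 2) = Rational(4, 9)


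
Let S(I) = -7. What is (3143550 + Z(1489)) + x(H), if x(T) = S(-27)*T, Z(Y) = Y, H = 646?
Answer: 3140517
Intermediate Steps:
x(T) = -7*T
(3143550 + Z(1489)) + x(H) = (3143550 + 1489) - 7*646 = 3145039 - 4522 = 3140517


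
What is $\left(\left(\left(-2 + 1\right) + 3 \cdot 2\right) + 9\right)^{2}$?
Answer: $196$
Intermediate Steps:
$\left(\left(\left(-2 + 1\right) + 3 \cdot 2\right) + 9\right)^{2} = \left(\left(-1 + 6\right) + 9\right)^{2} = \left(5 + 9\right)^{2} = 14^{2} = 196$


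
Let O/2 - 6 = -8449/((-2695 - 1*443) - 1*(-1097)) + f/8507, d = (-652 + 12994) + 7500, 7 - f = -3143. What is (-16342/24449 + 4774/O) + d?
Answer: 89535201717604221/4461490560235 ≈ 20068.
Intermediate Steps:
f = 3150 (f = 7 - 1*(-3143) = 7 + 3143 = 3150)
d = 19842 (d = 12342 + 7500 = 19842)
O = 364963030/17362787 (O = 12 + 2*(-8449/((-2695 - 1*443) - 1*(-1097)) + 3150/8507) = 12 + 2*(-8449/((-2695 - 443) + 1097) + 3150*(1/8507)) = 12 + 2*(-8449/(-3138 + 1097) + 3150/8507) = 12 + 2*(-8449/(-2041) + 3150/8507) = 12 + 2*(-8449*(-1/2041) + 3150/8507) = 12 + 2*(8449/2041 + 3150/8507) = 12 + 2*(78304793/17362787) = 12 + 156609586/17362787 = 364963030/17362787 ≈ 21.020)
(-16342/24449 + 4774/O) + d = (-16342/24449 + 4774/(364963030/17362787)) + 19842 = (-16342*1/24449 + 4774*(17362787/364963030)) + 19842 = (-16342/24449 + 41444972569/182481515) + 19842 = 1010306021421351/4461490560235 + 19842 = 89535201717604221/4461490560235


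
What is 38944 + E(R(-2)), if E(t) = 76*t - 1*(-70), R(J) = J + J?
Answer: 38710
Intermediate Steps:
R(J) = 2*J
E(t) = 70 + 76*t (E(t) = 76*t + 70 = 70 + 76*t)
38944 + E(R(-2)) = 38944 + (70 + 76*(2*(-2))) = 38944 + (70 + 76*(-4)) = 38944 + (70 - 304) = 38944 - 234 = 38710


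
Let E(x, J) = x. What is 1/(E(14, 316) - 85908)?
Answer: -1/85894 ≈ -1.1642e-5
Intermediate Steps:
1/(E(14, 316) - 85908) = 1/(14 - 85908) = 1/(-85894) = -1/85894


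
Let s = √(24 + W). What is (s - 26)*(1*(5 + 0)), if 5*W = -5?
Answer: -130 + 5*√23 ≈ -106.02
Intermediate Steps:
W = -1 (W = (⅕)*(-5) = -1)
s = √23 (s = √(24 - 1) = √23 ≈ 4.7958)
(s - 26)*(1*(5 + 0)) = (√23 - 26)*(1*(5 + 0)) = (-26 + √23)*(1*5) = (-26 + √23)*5 = -130 + 5*√23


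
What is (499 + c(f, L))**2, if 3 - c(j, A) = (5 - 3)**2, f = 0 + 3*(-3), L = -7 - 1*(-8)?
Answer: 248004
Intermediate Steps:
L = 1 (L = -7 + 8 = 1)
f = -9 (f = 0 - 9 = -9)
c(j, A) = -1 (c(j, A) = 3 - (5 - 3)**2 = 3 - 1*2**2 = 3 - 1*4 = 3 - 4 = -1)
(499 + c(f, L))**2 = (499 - 1)**2 = 498**2 = 248004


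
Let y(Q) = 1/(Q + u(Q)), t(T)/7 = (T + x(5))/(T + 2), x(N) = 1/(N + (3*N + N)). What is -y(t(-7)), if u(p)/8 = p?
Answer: -125/10962 ≈ -0.011403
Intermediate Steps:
u(p) = 8*p
x(N) = 1/(5*N) (x(N) = 1/(N + 4*N) = 1/(5*N))
t(T) = 7*(1/25 + T)/(2 + T) (t(T) = 7*((T + (⅕)/5)/(T + 2)) = 7*((T + (⅕)*(⅕))/(2 + T)) = 7*((T + 1/25)/(2 + T)) = 7*((1/25 + T)/(2 + T)) = 7*(1/25 + T)/(2 + T))
y(Q) = 1/(9*Q) (y(Q) = 1/(Q + 8*Q) = 1/(9*Q))
-y(t(-7)) = -1/(9*(7*(1 + 25*(-7))/(25*(2 - 7)))) = -1/(9*((7/25)*(1 - 175)/(-5))) = -1/(9*((7/25)*(-⅕)*(-174))) = -1/(9*1218/125) = -125/(9*1218) = -1*125/10962 = -125/10962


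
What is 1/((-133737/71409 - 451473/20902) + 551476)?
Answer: 497530306/274364344829579 ≈ 1.8134e-6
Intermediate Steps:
1/((-133737/71409 - 451473/20902) + 551476) = 1/((-133737*1/71409 - 451473*1/20902) + 551476) = 1/((-44579/23803 - 451473/20902) + 551476) = 1/(-11678202077/497530306 + 551476) = 1/(274364344829579/497530306) = 497530306/274364344829579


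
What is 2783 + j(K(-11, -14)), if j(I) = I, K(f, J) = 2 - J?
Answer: 2799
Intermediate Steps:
2783 + j(K(-11, -14)) = 2783 + (2 - 1*(-14)) = 2783 + (2 + 14) = 2783 + 16 = 2799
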